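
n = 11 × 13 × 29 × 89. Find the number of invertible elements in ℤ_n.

φ(11) = 11 − 1 = 10.
φ(13) = 13 − 1 = 12.
φ(29) = 29 − 1 = 28.
φ(89) = 89 − 1 = 88.
Since φ is multiplicative, φ(369083) = 10 · 12 · 28 · 88 = 295680.

295680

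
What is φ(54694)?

24640

Factor 54694: 54694 = 2 · 23 · 29 · 41.
φ(54694) = 54694 · (1 − 1/2) · (1 − 1/23) · (1 − 1/29) · (1 − 1/41)
       = 54694 · 24640/54694 = 24640.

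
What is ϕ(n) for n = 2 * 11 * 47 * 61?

φ(63074) = 63074 · (1 − 1/2) · (1 − 1/11) · (1 − 1/47) · (1 − 1/61)
       = 63074 · 27600/63074 = 27600.

27600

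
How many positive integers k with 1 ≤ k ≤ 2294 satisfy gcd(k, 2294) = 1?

1080

Factor 2294: 2294 = 2 · 31 · 37.
φ(2294) = 2294 · (1 − 1/2) · (1 − 1/31) · (1 − 1/37)
       = 2294 · 1080/2294 = 1080.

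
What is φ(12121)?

Factor 12121: 12121 = 17 · 23 · 31.
φ(17) = 17 − 1 = 16.
φ(23) = 23 − 1 = 22.
φ(31) = 31 − 1 = 30.
φ(12121) = 16 × 22 × 30 = 10560.

10560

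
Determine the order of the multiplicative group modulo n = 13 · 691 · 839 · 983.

φ(13) = 13 − 1 = 12.
φ(691) = 691 − 1 = 690.
φ(839) = 839 − 1 = 838.
φ(983) = 983 − 1 = 982.
φ(7408612471) = 12 × 690 × 838 × 982 = 6813744480.

6813744480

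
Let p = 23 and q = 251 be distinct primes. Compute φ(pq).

5500

For distinct primes, φ(pq) = (p−1)(q−1) = 22 × 250 = 5500.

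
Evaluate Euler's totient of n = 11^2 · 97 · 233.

2449920

φ(2734721) = 2734721 · (1 − 1/11) · (1 − 1/97) · (1 − 1/233)
       = 2734721 · 222720/248611 = 2449920.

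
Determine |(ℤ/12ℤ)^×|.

12 = 2**2 × 3.
φ(2^2) = 2^1·(2−1) = 2·1 = 2.
φ(3) = 3 − 1 = 2.
Multiply: 2 · 2 = 4.

4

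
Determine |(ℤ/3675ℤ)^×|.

1680

3675 = 3 * 5^2 * 7^2.
φ(3) = 3 − 1 = 2.
φ(5^2) = 5^2 − 5^1 = 25 − 5 = 20.
φ(7^2) = 7^2 − 7^1 = 49 − 7 = 42.
Since φ is multiplicative, φ(3675) = 2 · 20 · 42 = 1680.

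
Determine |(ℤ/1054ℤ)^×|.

480

Prime factorization: 1054 = 2 · 17 · 31.
φ(1054) = 1054 · (1 − 1/2) · (1 − 1/17) · (1 − 1/31)
       = 1054 · 480/1054 = 480.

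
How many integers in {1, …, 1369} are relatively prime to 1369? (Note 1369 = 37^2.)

1332

φ(1369) = 1369 · (1 − 1/37)
       = 1369 · 36/37 = 1332.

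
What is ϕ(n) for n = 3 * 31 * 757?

φ(3) = 3 − 1 = 2.
φ(31) = 31 − 1 = 30.
φ(757) = 757 − 1 = 756.
Multiply: 2 · 30 · 756 = 45360.

45360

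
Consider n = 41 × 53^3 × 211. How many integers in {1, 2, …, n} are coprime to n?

1226971200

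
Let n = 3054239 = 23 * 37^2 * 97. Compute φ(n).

φ(23) = 23 − 1 = 22.
φ(37^2) = 37^2 − 37^1 = 1369 − 37 = 1332.
φ(97) = 97 − 1 = 96.
φ(3054239) = 22 × 1332 × 96 = 2813184.

2813184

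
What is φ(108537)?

58080

First factor: 108537 = 3 × 11**2 × 13 × 23.
φ(3) = 3 − 1 = 2.
φ(11^2) = 11^2 − 11^1 = 121 − 11 = 110.
φ(13) = 13 − 1 = 12.
φ(23) = 23 − 1 = 22.
Since φ is multiplicative, φ(108537) = 2 · 110 · 12 · 22 = 58080.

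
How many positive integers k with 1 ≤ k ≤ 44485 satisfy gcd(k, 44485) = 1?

28800

44485 = 5 · 7 · 31 · 41.
φ(44485) = 44485 · (1 − 1/5) · (1 − 1/7) · (1 − 1/31) · (1 − 1/41)
       = 44485 · 28800/44485 = 28800.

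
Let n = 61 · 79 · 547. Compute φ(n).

φ(61) = 61 − 1 = 60.
φ(79) = 79 − 1 = 78.
φ(547) = 547 − 1 = 546.
φ(2635993) = 60 × 78 × 546 = 2555280.

2555280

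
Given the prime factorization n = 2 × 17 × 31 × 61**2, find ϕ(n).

1756800

φ(2) = 2 − 1 = 1.
φ(17) = 17 − 1 = 16.
φ(31) = 31 − 1 = 30.
φ(61^2) = 61^1·(61−1) = 61·60 = 3660.
Since φ is multiplicative, φ(3921934) = 1 · 16 · 30 · 3660 = 1756800.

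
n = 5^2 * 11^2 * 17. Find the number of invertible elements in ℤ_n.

35200

φ(5^2) = 5^1·(5−1) = 5·4 = 20.
φ(11^2) = 11^1·(11−1) = 11·10 = 110.
φ(17) = 17 − 1 = 16.
Since φ is multiplicative, φ(51425) = 20 · 110 · 16 = 35200.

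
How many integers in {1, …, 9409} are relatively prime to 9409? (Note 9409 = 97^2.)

9312

φ(97^2) = 97^1·(97−1) = 97·96 = 9312.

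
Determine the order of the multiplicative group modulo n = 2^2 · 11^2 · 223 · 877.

φ(94656364) = 94656364 · (1 − 1/2) · (1 − 1/11) · (1 − 1/223) · (1 − 1/877)
       = 94656364 · 1944720/4302562 = 42783840.

42783840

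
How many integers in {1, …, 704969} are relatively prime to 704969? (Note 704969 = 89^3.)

φ(704969) = 704969 · (1 − 1/89)
       = 704969 · 88/89 = 697048.

697048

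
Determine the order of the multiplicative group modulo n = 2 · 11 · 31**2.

φ(2) = 2 − 1 = 1.
φ(11) = 11 − 1 = 10.
φ(31^2) = 31^2 − 31^1 = 961 − 31 = 930.
φ(21142) = 1 × 10 × 930 = 9300.

9300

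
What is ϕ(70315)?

70315 = 5 · 7^3 · 41.
φ(70315) = 70315 · (1 − 1/5) · (1 − 1/7) · (1 − 1/41)
       = 70315 · 960/1435 = 47040.

47040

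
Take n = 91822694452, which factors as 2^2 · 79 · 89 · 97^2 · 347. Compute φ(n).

φ(2^2) = 2^1·(2−1) = 2·1 = 2.
φ(79) = 79 − 1 = 78.
φ(89) = 89 − 1 = 88.
φ(97^2) = 97^2 − 97^1 = 9409 − 97 = 9312.
φ(347) = 347 − 1 = 346.
Since φ is multiplicative, φ(91822694452) = 2 · 78 · 88 · 9312 · 346 = 44230957056.

44230957056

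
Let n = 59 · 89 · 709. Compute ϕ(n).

3613632

φ(59) = 59 − 1 = 58.
φ(89) = 89 − 1 = 88.
φ(709) = 709 − 1 = 708.
φ(3722959) = 58 × 88 × 708 = 3613632.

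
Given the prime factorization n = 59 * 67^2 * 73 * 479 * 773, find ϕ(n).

6814349828352

φ(7158787720841) = 7158787720841 · (1 − 1/59) · (1 − 1/67) · (1 − 1/73) · (1 − 1/479) · (1 − 1/773)
       = 7158787720841 · 101706713856/106847577923 = 6814349828352.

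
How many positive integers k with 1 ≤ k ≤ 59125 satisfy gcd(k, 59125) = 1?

42000

Factor 59125: 59125 = 5^3 × 11 × 43.
φ(5^3) = 5^2·(5−1) = 25·4 = 100.
φ(11) = 11 − 1 = 10.
φ(43) = 43 − 1 = 42.
Since φ is multiplicative, φ(59125) = 100 · 10 · 42 = 42000.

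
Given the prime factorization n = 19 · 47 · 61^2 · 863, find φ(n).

2612273760

φ(19) = 19 − 1 = 18.
φ(47) = 47 − 1 = 46.
φ(61^2) = 61^1·(61−1) = 61·60 = 3660.
φ(863) = 863 − 1 = 862.
φ(2867622139) = 18 × 46 × 3660 × 862 = 2612273760.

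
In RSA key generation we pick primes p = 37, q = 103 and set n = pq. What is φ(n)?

For distinct primes, φ(pq) = (p−1)(q−1) = 36 × 102 = 3672.

3672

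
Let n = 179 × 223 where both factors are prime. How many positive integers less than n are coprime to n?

39516

For distinct primes, φ(pq) = (p−1)(q−1) = 178 × 222 = 39516.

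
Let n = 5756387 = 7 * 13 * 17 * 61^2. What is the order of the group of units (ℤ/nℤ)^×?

φ(7) = 7 − 1 = 6.
φ(13) = 13 − 1 = 12.
φ(17) = 17 − 1 = 16.
φ(61^2) = 61^2 − 61^1 = 3721 − 61 = 3660.
Since φ is multiplicative, φ(5756387) = 6 · 12 · 16 · 3660 = 4216320.

4216320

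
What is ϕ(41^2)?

1640

φ(41^2) = 41^1·(41−1) = 41·40 = 1640.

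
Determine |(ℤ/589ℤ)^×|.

540

Factor 589: 589 = 19 · 31.
φ(19) = 19 − 1 = 18.
φ(31) = 31 − 1 = 30.
φ(589) = 18 × 30 = 540.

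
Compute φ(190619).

151200

Factor 190619: 190619 = 11 * 13 * 31 * 43.
φ(190619) = 190619 · (1 − 1/11) · (1 − 1/13) · (1 − 1/31) · (1 − 1/43)
       = 190619 · 151200/190619 = 151200.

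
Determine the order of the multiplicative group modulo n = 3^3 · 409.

7344

φ(3^3) = 3^3 − 3^2 = 27 − 9 = 18.
φ(409) = 409 − 1 = 408.
Since φ is multiplicative, φ(11043) = 18 · 408 = 7344.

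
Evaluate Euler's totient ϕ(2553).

2553 = 3 · 23 · 37.
φ(2553) = 2553 · (1 − 1/3) · (1 − 1/23) · (1 − 1/37)
       = 2553 · 1584/2553 = 1584.

1584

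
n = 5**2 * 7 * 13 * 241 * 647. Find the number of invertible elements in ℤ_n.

φ(354733925) = 354733925 · (1 − 1/5) · (1 − 1/7) · (1 − 1/13) · (1 − 1/241) · (1 − 1/647)
       = 354733925 · 44651520/70946785 = 223257600.

223257600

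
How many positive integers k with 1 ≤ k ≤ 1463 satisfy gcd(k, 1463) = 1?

1080

Factor 1463: 1463 = 7 * 11 * 19.
φ(7) = 7 − 1 = 6.
φ(11) = 11 − 1 = 10.
φ(19) = 19 − 1 = 18.
φ(1463) = 6 × 10 × 18 = 1080.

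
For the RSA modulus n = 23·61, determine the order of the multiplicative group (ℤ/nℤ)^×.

1320

φ(pq) = (p−1)(q−1) = 22 · 60 = 1320.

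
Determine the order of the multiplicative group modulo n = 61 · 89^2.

φ(61) = 61 − 1 = 60.
φ(89^2) = 89^2 − 89^1 = 7921 − 89 = 7832.
φ(483181) = 60 × 7832 = 469920.

469920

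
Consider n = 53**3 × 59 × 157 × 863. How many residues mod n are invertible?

φ(1190118122813) = 1190118122813 · (1 − 1/53) · (1 − 1/59) · (1 − 1/157) · (1 − 1/863)
       = 1190118122813 · 405567552/423680357 = 1139239253568.

1139239253568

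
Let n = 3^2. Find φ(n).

φ(3^2) = 3^2 − 3^1 = 9 − 3 = 6.

6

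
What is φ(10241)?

7560

Prime factorization: 10241 = 7**2 × 11 × 19.
φ(7^2) = 7^1·(7−1) = 7·6 = 42.
φ(11) = 11 − 1 = 10.
φ(19) = 19 − 1 = 18.
φ(10241) = 42 × 10 × 18 = 7560.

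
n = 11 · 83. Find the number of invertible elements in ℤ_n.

820

φ(913) = 913 · (1 − 1/11) · (1 − 1/83)
       = 913 · 820/913 = 820.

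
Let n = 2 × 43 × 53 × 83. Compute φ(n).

179088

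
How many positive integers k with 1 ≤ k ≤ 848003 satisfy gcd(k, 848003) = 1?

848003 = 13 · 37 · 41 · 43.
φ(848003) = 848003 · (1 − 1/13) · (1 − 1/37) · (1 − 1/41) · (1 − 1/43)
       = 848003 · 725760/848003 = 725760.

725760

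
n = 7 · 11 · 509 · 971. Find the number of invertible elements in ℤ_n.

φ(38056403) = 38056403 · (1 − 1/7) · (1 − 1/11) · (1 − 1/509) · (1 − 1/971)
       = 38056403 · 29565600/38056403 = 29565600.

29565600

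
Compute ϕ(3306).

1008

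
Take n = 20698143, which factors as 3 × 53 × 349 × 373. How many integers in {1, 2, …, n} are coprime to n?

13463424

φ(3) = 3 − 1 = 2.
φ(53) = 53 − 1 = 52.
φ(349) = 349 − 1 = 348.
φ(373) = 373 − 1 = 372.
Since φ is multiplicative, φ(20698143) = 2 · 52 · 348 · 372 = 13463424.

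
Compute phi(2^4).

8

φ(16) = 16 · (1 − 1/2)
       = 16 · 1/2 = 8.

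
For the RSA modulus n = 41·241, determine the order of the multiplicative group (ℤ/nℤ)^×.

φ(pq) = (p−1)(q−1) = 40 · 240 = 9600.

9600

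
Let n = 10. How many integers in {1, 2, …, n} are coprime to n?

Factor 10: 10 = 2 · 5.
φ(10) = 10 · (1 − 1/2) · (1 − 1/5)
       = 10 · 4/10 = 4.

4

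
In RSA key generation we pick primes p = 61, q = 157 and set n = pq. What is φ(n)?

9360

φ(n) = (p − 1)(q − 1) = (61−1)(157−1) = 60·156 = 9360.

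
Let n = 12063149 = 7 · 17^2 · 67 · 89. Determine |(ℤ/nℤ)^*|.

φ(12063149) = 12063149 · (1 − 1/7) · (1 − 1/17) · (1 − 1/67) · (1 − 1/89)
       = 12063149 · 557568/709597 = 9478656.

9478656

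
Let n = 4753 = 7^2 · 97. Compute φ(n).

4032

φ(4753) = 4753 · (1 − 1/7) · (1 − 1/97)
       = 4753 · 576/679 = 4032.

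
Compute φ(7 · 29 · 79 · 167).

φ(7) = 7 − 1 = 6.
φ(29) = 29 − 1 = 28.
φ(79) = 79 − 1 = 78.
φ(167) = 167 − 1 = 166.
Since φ is multiplicative, φ(2678179) = 6 · 28 · 78 · 166 = 2175264.

2175264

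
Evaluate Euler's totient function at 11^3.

φ(1331) = 1331 · (1 − 1/11)
       = 1331 · 10/11 = 1210.

1210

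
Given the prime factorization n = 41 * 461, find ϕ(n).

φ(18901) = 18901 · (1 − 1/41) · (1 − 1/461)
       = 18901 · 18400/18901 = 18400.

18400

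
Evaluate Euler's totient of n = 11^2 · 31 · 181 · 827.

φ(561475937) = 561475937 · (1 − 1/11) · (1 − 1/31) · (1 − 1/181) · (1 − 1/827)
       = 561475937 · 44604000/51043267 = 490644000.

490644000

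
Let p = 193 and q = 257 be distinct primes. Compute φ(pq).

49152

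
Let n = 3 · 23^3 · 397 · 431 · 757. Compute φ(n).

2996358583680

φ(3) = 3 − 1 = 2.
φ(23^3) = 23^3 − 23^2 = 12167 − 529 = 11638.
φ(397) = 397 − 1 = 396.
φ(431) = 431 − 1 = 430.
φ(757) = 757 − 1 = 756.
Multiply: 2 · 11638 · 396 · 430 · 756 = 2996358583680.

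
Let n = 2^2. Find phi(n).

φ(4) = 4 · (1 − 1/2)
       = 4 · 1/2 = 2.

2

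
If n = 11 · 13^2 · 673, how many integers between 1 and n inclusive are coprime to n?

φ(11) = 11 − 1 = 10.
φ(13^2) = 13^2 − 13^1 = 169 − 13 = 156.
φ(673) = 673 − 1 = 672.
Since φ is multiplicative, φ(1251107) = 10 · 156 · 672 = 1048320.

1048320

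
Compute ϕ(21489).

Prime factorization: 21489 = 3 · 13 · 19 · 29.
φ(3) = 3 − 1 = 2.
φ(13) = 13 − 1 = 12.
φ(19) = 19 − 1 = 18.
φ(29) = 29 − 1 = 28.
φ(21489) = 2 × 12 × 18 × 28 = 12096.

12096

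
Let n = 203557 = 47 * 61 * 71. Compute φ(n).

193200

φ(47) = 47 − 1 = 46.
φ(61) = 61 − 1 = 60.
φ(71) = 71 − 1 = 70.
Multiply: 46 · 60 · 70 = 193200.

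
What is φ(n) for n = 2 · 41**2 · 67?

108240

φ(225254) = 225254 · (1 − 1/2) · (1 − 1/41) · (1 − 1/67)
       = 225254 · 2640/5494 = 108240.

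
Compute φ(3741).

Factor 3741: 3741 = 3 * 29 * 43.
φ(3) = 3 − 1 = 2.
φ(29) = 29 − 1 = 28.
φ(43) = 43 − 1 = 42.
Multiply: 2 · 28 · 42 = 2352.

2352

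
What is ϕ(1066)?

480

Prime factorization: 1066 = 2 * 13 * 41.
φ(1066) = 1066 · (1 − 1/2) · (1 − 1/13) · (1 − 1/41)
       = 1066 · 480/1066 = 480.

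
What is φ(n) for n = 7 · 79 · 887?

414648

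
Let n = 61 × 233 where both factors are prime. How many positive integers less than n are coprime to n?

13920

φ(61) = 61 − 1 = 60.
φ(233) = 233 − 1 = 232.
Since φ is multiplicative, φ(14213) = 60 · 232 = 13920.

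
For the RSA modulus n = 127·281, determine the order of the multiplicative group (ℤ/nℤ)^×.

For distinct primes, φ(pq) = (p−1)(q−1) = 126 × 280 = 35280.

35280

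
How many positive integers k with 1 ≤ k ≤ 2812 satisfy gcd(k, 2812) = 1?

Factor 2812: 2812 = 2**2 * 19 * 37.
φ(2^2) = 2^2 − 2^1 = 4 − 2 = 2.
φ(19) = 19 − 1 = 18.
φ(37) = 37 − 1 = 36.
Since φ is multiplicative, φ(2812) = 2 · 18 · 36 = 1296.

1296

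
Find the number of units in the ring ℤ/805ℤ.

528

805 = 5 · 7 · 23.
φ(5) = 5 − 1 = 4.
φ(7) = 7 − 1 = 6.
φ(23) = 23 − 1 = 22.
Since φ is multiplicative, φ(805) = 4 · 6 · 22 = 528.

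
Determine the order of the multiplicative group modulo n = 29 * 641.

17920

φ(29) = 29 − 1 = 28.
φ(641) = 641 − 1 = 640.
Since φ is multiplicative, φ(18589) = 28 · 640 = 17920.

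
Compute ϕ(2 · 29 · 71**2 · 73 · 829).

8296162560

φ(2) = 2 − 1 = 1.
φ(29) = 29 − 1 = 28.
φ(71^2) = 71^1·(71−1) = 71·70 = 4970.
φ(73) = 73 − 1 = 72.
φ(829) = 829 − 1 = 828.
Since φ is multiplicative, φ(17693839426) = 1 · 28 · 4970 · 72 · 828 = 8296162560.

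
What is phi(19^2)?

φ(361) = 361 · (1 − 1/19)
       = 361 · 18/19 = 342.

342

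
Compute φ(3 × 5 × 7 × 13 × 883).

508032

φ(1205295) = 1205295 · (1 − 1/3) · (1 − 1/5) · (1 − 1/7) · (1 − 1/13) · (1 − 1/883)
       = 1205295 · 508032/1205295 = 508032.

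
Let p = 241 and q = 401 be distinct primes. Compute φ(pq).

96000

For distinct primes, φ(pq) = (p−1)(q−1) = 240 × 400 = 96000.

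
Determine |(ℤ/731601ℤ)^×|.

Prime factorization: 731601 = 3^2 · 13^3 · 37.
φ(731601) = 731601 · (1 − 1/3) · (1 − 1/13) · (1 − 1/37)
       = 731601 · 864/1443 = 438048.

438048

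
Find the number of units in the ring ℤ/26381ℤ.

23760

Prime factorization: 26381 = 23 * 31 * 37.
φ(23) = 23 − 1 = 22.
φ(31) = 31 − 1 = 30.
φ(37) = 37 − 1 = 36.
Multiply: 22 · 30 · 36 = 23760.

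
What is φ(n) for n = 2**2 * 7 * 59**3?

2422776

φ(5750612) = 5750612 · (1 − 1/2) · (1 − 1/7) · (1 − 1/59)
       = 5750612 · 348/826 = 2422776.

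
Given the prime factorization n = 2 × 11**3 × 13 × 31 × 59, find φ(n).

φ(2) = 2 − 1 = 1.
φ(11^3) = 11^3 − 11^2 = 1331 − 121 = 1210.
φ(13) = 13 − 1 = 12.
φ(31) = 31 − 1 = 30.
φ(59) = 59 − 1 = 58.
Since φ is multiplicative, φ(63294374) = 1 · 1210 · 12 · 30 · 58 = 25264800.

25264800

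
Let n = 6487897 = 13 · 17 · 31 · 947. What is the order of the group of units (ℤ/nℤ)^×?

φ(13) = 13 − 1 = 12.
φ(17) = 17 − 1 = 16.
φ(31) = 31 − 1 = 30.
φ(947) = 947 − 1 = 946.
φ(6487897) = 12 × 16 × 30 × 946 = 5448960.

5448960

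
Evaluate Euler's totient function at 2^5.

φ(2^5) = 2^5 − 2^4 = 32 − 16 = 16.

16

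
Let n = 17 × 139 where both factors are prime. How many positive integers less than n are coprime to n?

2208

φ(17) = 17 − 1 = 16.
φ(139) = 139 − 1 = 138.
Multiply: 16 · 138 = 2208.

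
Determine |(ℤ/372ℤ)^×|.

First factor: 372 = 2**2 × 3 × 31.
φ(372) = 372 · (1 − 1/2) · (1 − 1/3) · (1 − 1/31)
       = 372 · 60/186 = 120.

120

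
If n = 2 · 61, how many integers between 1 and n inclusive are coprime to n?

60

φ(122) = 122 · (1 − 1/2) · (1 − 1/61)
       = 122 · 60/122 = 60.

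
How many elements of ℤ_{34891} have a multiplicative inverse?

34891 = 23 · 37 · 41.
φ(34891) = 34891 · (1 − 1/23) · (1 − 1/37) · (1 − 1/41)
       = 34891 · 31680/34891 = 31680.

31680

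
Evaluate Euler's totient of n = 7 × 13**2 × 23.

20592

φ(27209) = 27209 · (1 − 1/7) · (1 − 1/13) · (1 − 1/23)
       = 27209 · 1584/2093 = 20592.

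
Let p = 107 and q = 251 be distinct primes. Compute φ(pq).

φ(n) = (p − 1)(q − 1) = (107−1)(251−1) = 106·250 = 26500.

26500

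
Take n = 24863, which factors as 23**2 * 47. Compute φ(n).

φ(24863) = 24863 · (1 − 1/23) · (1 − 1/47)
       = 24863 · 1012/1081 = 23276.

23276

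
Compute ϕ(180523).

180523 = 7 × 17 × 37 × 41.
φ(7) = 7 − 1 = 6.
φ(17) = 17 − 1 = 16.
φ(37) = 37 − 1 = 36.
φ(41) = 41 − 1 = 40.
Multiply: 6 · 16 · 36 · 40 = 138240.

138240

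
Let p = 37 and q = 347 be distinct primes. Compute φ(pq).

12456

For distinct primes, φ(pq) = (p−1)(q−1) = 36 × 346 = 12456.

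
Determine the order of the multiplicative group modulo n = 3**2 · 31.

180

φ(279) = 279 · (1 − 1/3) · (1 − 1/31)
       = 279 · 60/93 = 180.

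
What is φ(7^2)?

42

φ(49) = 49 · (1 − 1/7)
       = 49 · 6/7 = 42.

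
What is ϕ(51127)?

First factor: 51127 = 29 · 41 · 43.
φ(29) = 29 − 1 = 28.
φ(41) = 41 − 1 = 40.
φ(43) = 43 − 1 = 42.
Since φ is multiplicative, φ(51127) = 28 · 40 · 42 = 47040.

47040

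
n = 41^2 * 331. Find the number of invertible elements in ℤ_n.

φ(556411) = 556411 · (1 − 1/41) · (1 − 1/331)
       = 556411 · 13200/13571 = 541200.

541200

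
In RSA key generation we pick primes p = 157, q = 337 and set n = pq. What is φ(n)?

φ(n) = (p − 1)(q − 1) = (157−1)(337−1) = 156·336 = 52416.

52416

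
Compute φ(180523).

Factor 180523: 180523 = 7 × 17 × 37 × 41.
φ(7) = 7 − 1 = 6.
φ(17) = 17 − 1 = 16.
φ(37) = 37 − 1 = 36.
φ(41) = 41 − 1 = 40.
Since φ is multiplicative, φ(180523) = 6 · 16 · 36 · 40 = 138240.

138240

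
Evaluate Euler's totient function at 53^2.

2756

φ(2809) = 2809 · (1 − 1/53)
       = 2809 · 52/53 = 2756.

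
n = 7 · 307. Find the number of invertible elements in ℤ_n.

1836

φ(2149) = 2149 · (1 − 1/7) · (1 − 1/307)
       = 2149 · 1836/2149 = 1836.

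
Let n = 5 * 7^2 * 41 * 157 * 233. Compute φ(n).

φ(5) = 5 − 1 = 4.
φ(7^2) = 7^2 − 7^1 = 49 − 7 = 42.
φ(41) = 41 − 1 = 40.
φ(157) = 157 − 1 = 156.
φ(233) = 233 − 1 = 232.
φ(367456145) = 4 × 42 × 40 × 156 × 232 = 243210240.

243210240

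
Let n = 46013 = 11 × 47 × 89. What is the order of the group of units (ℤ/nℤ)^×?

φ(46013) = 46013 · (1 − 1/11) · (1 − 1/47) · (1 − 1/89)
       = 46013 · 40480/46013 = 40480.

40480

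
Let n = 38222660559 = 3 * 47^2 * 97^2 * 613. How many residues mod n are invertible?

24642233856

φ(38222660559) = 38222660559 · (1 − 1/3) · (1 − 1/47) · (1 − 1/97) · (1 − 1/613)
       = 38222660559 · 5405184/8384001 = 24642233856.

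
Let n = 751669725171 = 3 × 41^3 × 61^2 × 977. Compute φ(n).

φ(751669725171) = 751669725171 · (1 − 1/3) · (1 − 1/41) · (1 − 1/61) · (1 − 1/977)
       = 751669725171 · 4684800/7330431 = 480384076800.

480384076800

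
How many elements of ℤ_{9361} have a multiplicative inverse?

Prime factorization: 9361 = 11 * 23 * 37.
φ(11) = 11 − 1 = 10.
φ(23) = 23 − 1 = 22.
φ(37) = 37 − 1 = 36.
φ(9361) = 10 × 22 × 36 = 7920.

7920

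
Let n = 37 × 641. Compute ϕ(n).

23040

φ(23717) = 23717 · (1 − 1/37) · (1 − 1/641)
       = 23717 · 23040/23717 = 23040.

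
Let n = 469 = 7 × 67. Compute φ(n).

φ(7) = 7 − 1 = 6.
φ(67) = 67 − 1 = 66.
φ(469) = 6 × 66 = 396.

396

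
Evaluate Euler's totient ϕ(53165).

35280

Prime factorization: 53165 = 5 · 7^3 · 31.
φ(53165) = 53165 · (1 − 1/5) · (1 − 1/7) · (1 − 1/31)
       = 53165 · 720/1085 = 35280.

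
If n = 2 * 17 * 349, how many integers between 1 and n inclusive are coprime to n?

5568

φ(11866) = 11866 · (1 − 1/2) · (1 − 1/17) · (1 − 1/349)
       = 11866 · 5568/11866 = 5568.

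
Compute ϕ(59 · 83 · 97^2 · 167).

φ(59) = 59 − 1 = 58.
φ(83) = 83 − 1 = 82.
φ(97^2) = 97^1·(97−1) = 97·96 = 9312.
φ(167) = 167 − 1 = 166.
φ(7694670791) = 58 × 82 × 9312 × 166 = 7351786752.

7351786752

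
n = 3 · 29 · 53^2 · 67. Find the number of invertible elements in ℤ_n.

φ(3) = 3 − 1 = 2.
φ(29) = 29 − 1 = 28.
φ(53^2) = 53^2 − 53^1 = 2809 − 53 = 2756.
φ(67) = 67 − 1 = 66.
Multiply: 2 · 28 · 2756 · 66 = 10186176.

10186176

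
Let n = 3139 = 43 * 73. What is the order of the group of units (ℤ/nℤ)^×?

3024

φ(43) = 43 − 1 = 42.
φ(73) = 73 − 1 = 72.
Multiply: 42 · 72 = 3024.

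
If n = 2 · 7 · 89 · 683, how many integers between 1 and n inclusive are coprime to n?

φ(2) = 2 − 1 = 1.
φ(7) = 7 − 1 = 6.
φ(89) = 89 − 1 = 88.
φ(683) = 683 − 1 = 682.
φ(851018) = 1 × 6 × 88 × 682 = 360096.

360096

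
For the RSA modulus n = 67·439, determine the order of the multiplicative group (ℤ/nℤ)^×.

φ(pq) = (p−1)(q−1) = 66 · 438 = 28908.

28908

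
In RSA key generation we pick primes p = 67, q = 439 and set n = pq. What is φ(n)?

φ(n) = (p − 1)(q − 1) = (67−1)(439−1) = 66·438 = 28908.

28908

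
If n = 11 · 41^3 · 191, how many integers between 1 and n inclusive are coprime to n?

127756000

φ(144803021) = 144803021 · (1 − 1/11) · (1 − 1/41) · (1 − 1/191)
       = 144803021 · 76000/86141 = 127756000.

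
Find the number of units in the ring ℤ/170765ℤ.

107520

First factor: 170765 = 5 · 7**2 · 17 · 41.
φ(170765) = 170765 · (1 − 1/5) · (1 − 1/7) · (1 − 1/17) · (1 − 1/41)
       = 170765 · 15360/24395 = 107520.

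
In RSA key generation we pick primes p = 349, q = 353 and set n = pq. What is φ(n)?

122496

φ(123197) = 123197 · (1 − 1/349) · (1 − 1/353)
       = 123197 · 122496/123197 = 122496.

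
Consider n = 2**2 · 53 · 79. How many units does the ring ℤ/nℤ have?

8112

φ(2^2) = 2^1·(2−1) = 2·1 = 2.
φ(53) = 53 − 1 = 52.
φ(79) = 79 − 1 = 78.
Since φ is multiplicative, φ(16748) = 2 · 52 · 78 = 8112.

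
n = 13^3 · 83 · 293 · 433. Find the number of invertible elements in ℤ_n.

φ(23134689019) = 23134689019 · (1 − 1/13) · (1 − 1/83) · (1 − 1/293) · (1 − 1/433)
       = 23134689019 · 124125696/136891651 = 20977242624.

20977242624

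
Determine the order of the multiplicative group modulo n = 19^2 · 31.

φ(19^2) = 19^1·(19−1) = 19·18 = 342.
φ(31) = 31 − 1 = 30.
Since φ is multiplicative, φ(11191) = 342 · 30 = 10260.

10260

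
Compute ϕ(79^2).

φ(79^2) = 79^2 − 79^1 = 6241 − 79 = 6162.

6162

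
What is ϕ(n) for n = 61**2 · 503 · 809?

1484554560

φ(1514175367) = 1514175367 · (1 − 1/61) · (1 − 1/503) · (1 − 1/809)
       = 1514175367 · 24336960/24822547 = 1484554560.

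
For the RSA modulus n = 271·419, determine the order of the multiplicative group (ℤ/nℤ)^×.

112860

φ(271) = 271 − 1 = 270.
φ(419) = 419 − 1 = 418.
φ(113549) = 270 × 418 = 112860.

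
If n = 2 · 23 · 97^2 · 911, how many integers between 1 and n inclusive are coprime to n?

186426240

φ(394293554) = 394293554 · (1 − 1/2) · (1 − 1/23) · (1 − 1/97) · (1 − 1/911)
       = 394293554 · 1921920/4064882 = 186426240.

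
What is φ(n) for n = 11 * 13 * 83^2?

φ(11) = 11 − 1 = 10.
φ(13) = 13 − 1 = 12.
φ(83^2) = 83^2 − 83^1 = 6889 − 83 = 6806.
φ(985127) = 10 × 12 × 6806 = 816720.

816720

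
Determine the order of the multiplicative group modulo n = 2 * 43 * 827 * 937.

32471712

φ(2) = 2 − 1 = 1.
φ(43) = 43 − 1 = 42.
φ(827) = 827 − 1 = 826.
φ(937) = 937 − 1 = 936.
Since φ is multiplicative, φ(66641314) = 1 · 42 · 826 · 936 = 32471712.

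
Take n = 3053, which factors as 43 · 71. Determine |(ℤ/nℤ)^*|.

2940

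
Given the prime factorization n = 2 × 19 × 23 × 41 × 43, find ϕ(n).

665280

φ(1540862) = 1540862 · (1 − 1/2) · (1 − 1/19) · (1 − 1/23) · (1 − 1/41) · (1 − 1/43)
       = 1540862 · 665280/1540862 = 665280.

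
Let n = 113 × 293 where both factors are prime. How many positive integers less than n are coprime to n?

32704

φ(n) = (p − 1)(q − 1) = (113−1)(293−1) = 112·292 = 32704.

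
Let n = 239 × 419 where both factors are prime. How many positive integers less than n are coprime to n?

99484

φ(100141) = 100141 · (1 − 1/239) · (1 − 1/419)
       = 100141 · 99484/100141 = 99484.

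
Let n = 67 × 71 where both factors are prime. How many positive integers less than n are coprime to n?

φ(4757) = 4757 · (1 − 1/67) · (1 − 1/71)
       = 4757 · 4620/4757 = 4620.

4620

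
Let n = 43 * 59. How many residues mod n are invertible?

φ(2537) = 2537 · (1 − 1/43) · (1 − 1/59)
       = 2537 · 2436/2537 = 2436.

2436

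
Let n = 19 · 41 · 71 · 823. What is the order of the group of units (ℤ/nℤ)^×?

φ(45519307) = 45519307 · (1 − 1/19) · (1 − 1/41) · (1 − 1/71) · (1 − 1/823)
       = 45519307 · 41428800/45519307 = 41428800.

41428800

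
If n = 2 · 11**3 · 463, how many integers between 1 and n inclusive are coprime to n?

559020

φ(2) = 2 − 1 = 1.
φ(11^3) = 11^3 − 11^2 = 1331 − 121 = 1210.
φ(463) = 463 − 1 = 462.
Multiply: 1 · 1210 · 462 = 559020.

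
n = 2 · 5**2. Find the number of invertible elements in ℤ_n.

20

φ(2) = 2 − 1 = 1.
φ(5^2) = 5^1·(5−1) = 5·4 = 20.
Multiply: 1 · 20 = 20.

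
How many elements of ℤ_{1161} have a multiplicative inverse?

1161 = 3^3 * 43.
φ(1161) = 1161 · (1 − 1/3) · (1 − 1/43)
       = 1161 · 84/129 = 756.

756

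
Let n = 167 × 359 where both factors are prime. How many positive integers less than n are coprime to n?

φ(n) = (p − 1)(q − 1) = (167−1)(359−1) = 166·358 = 59428.

59428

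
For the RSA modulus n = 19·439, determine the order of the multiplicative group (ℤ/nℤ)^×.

7884

φ(19) = 19 − 1 = 18.
φ(439) = 439 − 1 = 438.
Multiply: 18 · 438 = 7884.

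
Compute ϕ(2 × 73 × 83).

φ(2) = 2 − 1 = 1.
φ(73) = 73 − 1 = 72.
φ(83) = 83 − 1 = 82.
φ(12118) = 1 × 72 × 82 = 5904.

5904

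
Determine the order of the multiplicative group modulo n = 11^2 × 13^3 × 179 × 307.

φ(14608540661) = 14608540661 · (1 − 1/11) · (1 − 1/13) · (1 − 1/179) · (1 − 1/307)
       = 14608540661 · 6536160/7858279 = 12150721440.

12150721440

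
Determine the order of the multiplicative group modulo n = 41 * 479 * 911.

17399200

φ(41) = 41 − 1 = 40.
φ(479) = 479 − 1 = 478.
φ(911) = 911 − 1 = 910.
φ(17891129) = 40 × 478 × 910 = 17399200.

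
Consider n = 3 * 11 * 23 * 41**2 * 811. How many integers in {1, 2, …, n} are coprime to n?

φ(1034737869) = 1034737869 · (1 − 1/3) · (1 − 1/11) · (1 − 1/23) · (1 − 1/41) · (1 − 1/811)
       = 1034737869 · 14256000/25237509 = 584496000.

584496000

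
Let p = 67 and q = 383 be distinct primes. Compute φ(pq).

For distinct primes, φ(pq) = (p−1)(q−1) = 66 × 382 = 25212.

25212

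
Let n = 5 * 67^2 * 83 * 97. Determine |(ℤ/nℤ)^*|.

139239936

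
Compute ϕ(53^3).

146068

φ(148877) = 148877 · (1 − 1/53)
       = 148877 · 52/53 = 146068.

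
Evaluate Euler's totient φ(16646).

16646 = 2 * 7 * 29 * 41.
φ(16646) = 16646 · (1 − 1/2) · (1 − 1/7) · (1 − 1/29) · (1 − 1/41)
       = 16646 · 6720/16646 = 6720.

6720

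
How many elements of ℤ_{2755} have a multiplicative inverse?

First factor: 2755 = 5 * 19 * 29.
φ(5) = 5 − 1 = 4.
φ(19) = 19 − 1 = 18.
φ(29) = 29 − 1 = 28.
φ(2755) = 4 × 18 × 28 = 2016.

2016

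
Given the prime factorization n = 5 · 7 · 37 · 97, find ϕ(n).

82944

φ(5) = 5 − 1 = 4.
φ(7) = 7 − 1 = 6.
φ(37) = 37 − 1 = 36.
φ(97) = 97 − 1 = 96.
Since φ is multiplicative, φ(125615) = 4 · 6 · 36 · 96 = 82944.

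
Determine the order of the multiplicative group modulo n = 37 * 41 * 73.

103680

φ(37) = 37 − 1 = 36.
φ(41) = 41 − 1 = 40.
φ(73) = 73 − 1 = 72.
φ(110741) = 36 × 40 × 72 = 103680.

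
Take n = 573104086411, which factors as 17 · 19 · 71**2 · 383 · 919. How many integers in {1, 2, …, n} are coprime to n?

501943599360

φ(17) = 17 − 1 = 16.
φ(19) = 19 − 1 = 18.
φ(71^2) = 71^1·(71−1) = 71·70 = 4970.
φ(383) = 383 − 1 = 382.
φ(919) = 919 − 1 = 918.
Multiply: 16 · 18 · 4970 · 382 · 918 = 501943599360.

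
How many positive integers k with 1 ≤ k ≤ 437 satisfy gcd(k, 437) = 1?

437 = 19 * 23.
φ(19) = 19 − 1 = 18.
φ(23) = 23 − 1 = 22.
Since φ is multiplicative, φ(437) = 18 · 22 = 396.

396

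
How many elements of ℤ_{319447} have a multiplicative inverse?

266112

First factor: 319447 = 17 · 19 · 23 · 43.
φ(17) = 17 − 1 = 16.
φ(19) = 19 − 1 = 18.
φ(23) = 23 − 1 = 22.
φ(43) = 43 − 1 = 42.
Multiply: 16 · 18 · 22 · 42 = 266112.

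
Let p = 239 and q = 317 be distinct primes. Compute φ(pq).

For distinct primes, φ(pq) = (p−1)(q−1) = 238 × 316 = 75208.

75208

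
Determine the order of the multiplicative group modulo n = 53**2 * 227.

φ(53^2) = 53^1·(53−1) = 53·52 = 2756.
φ(227) = 227 − 1 = 226.
Multiply: 2756 · 226 = 622856.

622856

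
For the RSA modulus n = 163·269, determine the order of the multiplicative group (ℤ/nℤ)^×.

43416

For distinct primes, φ(pq) = (p−1)(q−1) = 162 × 268 = 43416.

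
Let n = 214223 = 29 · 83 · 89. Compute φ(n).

φ(214223) = 214223 · (1 − 1/29) · (1 − 1/83) · (1 − 1/89)
       = 214223 · 202048/214223 = 202048.

202048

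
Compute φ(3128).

Prime factorization: 3128 = 2^3 · 17 · 23.
φ(3128) = 3128 · (1 − 1/2) · (1 − 1/17) · (1 − 1/23)
       = 3128 · 352/782 = 1408.

1408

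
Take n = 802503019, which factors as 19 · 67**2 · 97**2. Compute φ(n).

φ(19) = 19 − 1 = 18.
φ(67^2) = 67^1·(67−1) = 67·66 = 4422.
φ(97^2) = 97^1·(97−1) = 97·96 = 9312.
Multiply: 18 · 4422 · 9312 = 741197952.

741197952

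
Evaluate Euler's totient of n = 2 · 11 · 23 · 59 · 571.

7273200

φ(17046634) = 17046634 · (1 − 1/2) · (1 − 1/11) · (1 − 1/23) · (1 − 1/59) · (1 − 1/571)
       = 17046634 · 7273200/17046634 = 7273200.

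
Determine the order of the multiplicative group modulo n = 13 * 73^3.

4604256

φ(13) = 13 − 1 = 12.
φ(73^3) = 73^3 − 73^2 = 389017 − 5329 = 383688.
φ(5057221) = 12 × 383688 = 4604256.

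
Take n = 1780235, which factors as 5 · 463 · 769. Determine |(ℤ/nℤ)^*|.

φ(5) = 5 − 1 = 4.
φ(463) = 463 − 1 = 462.
φ(769) = 769 − 1 = 768.
φ(1780235) = 4 × 462 × 768 = 1419264.

1419264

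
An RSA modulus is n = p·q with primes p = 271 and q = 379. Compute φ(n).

102060

φ(n) = (p − 1)(q − 1) = (271−1)(379−1) = 270·378 = 102060.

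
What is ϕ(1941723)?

1016064

Factor 1941723: 1941723 = 3**2 · 7**3 · 17 · 37.
φ(3^2) = 3^2 − 3^1 = 9 − 3 = 6.
φ(7^3) = 7^2·(7−1) = 49·6 = 294.
φ(17) = 17 − 1 = 16.
φ(37) = 37 − 1 = 36.
Multiply: 6 · 294 · 16 · 36 = 1016064.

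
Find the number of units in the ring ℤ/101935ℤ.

72576

Prime factorization: 101935 = 5 * 19 * 29 * 37.
φ(5) = 5 − 1 = 4.
φ(19) = 19 − 1 = 18.
φ(29) = 29 − 1 = 28.
φ(37) = 37 − 1 = 36.
Since φ is multiplicative, φ(101935) = 4 · 18 · 28 · 36 = 72576.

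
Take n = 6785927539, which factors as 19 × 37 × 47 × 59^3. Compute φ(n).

6018175584

φ(19) = 19 − 1 = 18.
φ(37) = 37 − 1 = 36.
φ(47) = 47 − 1 = 46.
φ(59^3) = 59^3 − 59^2 = 205379 − 3481 = 201898.
φ(6785927539) = 18 × 36 × 46 × 201898 = 6018175584.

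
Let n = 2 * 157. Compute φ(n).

φ(314) = 314 · (1 − 1/2) · (1 − 1/157)
       = 314 · 156/314 = 156.

156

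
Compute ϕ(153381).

Factor 153381: 153381 = 3 * 29 * 41 * 43.
φ(153381) = 153381 · (1 − 1/3) · (1 − 1/29) · (1 − 1/41) · (1 − 1/43)
       = 153381 · 94080/153381 = 94080.

94080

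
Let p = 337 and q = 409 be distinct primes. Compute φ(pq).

137088

φ(137833) = 137833 · (1 − 1/337) · (1 − 1/409)
       = 137833 · 137088/137833 = 137088.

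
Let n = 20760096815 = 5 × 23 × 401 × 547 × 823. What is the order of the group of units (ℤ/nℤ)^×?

15798182400

φ(5) = 5 − 1 = 4.
φ(23) = 23 − 1 = 22.
φ(401) = 401 − 1 = 400.
φ(547) = 547 − 1 = 546.
φ(823) = 823 − 1 = 822.
φ(20760096815) = 4 × 22 × 400 × 546 × 822 = 15798182400.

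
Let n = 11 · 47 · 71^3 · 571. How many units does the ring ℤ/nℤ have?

φ(105657832577) = 105657832577 · (1 − 1/11) · (1 − 1/47) · (1 − 1/71) · (1 − 1/571)
       = 105657832577 · 18354000/20959697 = 92522514000.

92522514000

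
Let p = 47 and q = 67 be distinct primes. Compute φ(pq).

3036

φ(47) = 47 − 1 = 46.
φ(67) = 67 − 1 = 66.
Multiply: 46 · 66 = 3036.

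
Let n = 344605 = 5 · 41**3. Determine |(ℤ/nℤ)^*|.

φ(5) = 5 − 1 = 4.
φ(41^3) = 41^2·(41−1) = 1681·40 = 67240.
Since φ is multiplicative, φ(344605) = 4 · 67240 = 268960.

268960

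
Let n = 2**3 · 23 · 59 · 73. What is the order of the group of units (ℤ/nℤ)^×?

367488

φ(792488) = 792488 · (1 − 1/2) · (1 − 1/23) · (1 − 1/59) · (1 − 1/73)
       = 792488 · 91872/198122 = 367488.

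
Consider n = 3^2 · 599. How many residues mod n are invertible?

φ(5391) = 5391 · (1 − 1/3) · (1 − 1/599)
       = 5391 · 1196/1797 = 3588.

3588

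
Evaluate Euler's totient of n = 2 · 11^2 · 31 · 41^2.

φ(2) = 2 − 1 = 1.
φ(11^2) = 11^2 − 11^1 = 121 − 11 = 110.
φ(31) = 31 − 1 = 30.
φ(41^2) = 41^1·(41−1) = 41·40 = 1640.
Multiply: 1 · 110 · 30 · 1640 = 5412000.

5412000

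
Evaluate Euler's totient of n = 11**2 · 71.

φ(11^2) = 11^2 − 11^1 = 121 − 11 = 110.
φ(71) = 71 − 1 = 70.
Multiply: 110 · 70 = 7700.

7700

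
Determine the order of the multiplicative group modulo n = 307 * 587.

φ(180209) = 180209 · (1 − 1/307) · (1 − 1/587)
       = 180209 · 179316/180209 = 179316.

179316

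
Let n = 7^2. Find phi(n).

φ(49) = 49 · (1 − 1/7)
       = 49 · 6/7 = 42.

42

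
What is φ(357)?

192

357 = 3 * 7 * 17.
φ(357) = 357 · (1 − 1/3) · (1 − 1/7) · (1 − 1/17)
       = 357 · 192/357 = 192.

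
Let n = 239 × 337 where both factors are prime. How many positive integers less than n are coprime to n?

79968

For distinct primes, φ(pq) = (p−1)(q−1) = 238 × 336 = 79968.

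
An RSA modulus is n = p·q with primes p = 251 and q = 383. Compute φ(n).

95500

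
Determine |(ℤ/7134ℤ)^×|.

2240

Factor 7134: 7134 = 2 * 3 * 29 * 41.
φ(2) = 2 − 1 = 1.
φ(3) = 3 − 1 = 2.
φ(29) = 29 − 1 = 28.
φ(41) = 41 − 1 = 40.
Multiply: 1 · 2 · 28 · 40 = 2240.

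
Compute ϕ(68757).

40320

68757 = 3 · 13 · 41 · 43.
φ(68757) = 68757 · (1 − 1/3) · (1 − 1/13) · (1 − 1/41) · (1 − 1/43)
       = 68757 · 40320/68757 = 40320.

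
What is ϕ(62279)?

50400

First factor: 62279 = 7^2 × 31 × 41.
φ(7^2) = 7^1·(7−1) = 7·6 = 42.
φ(31) = 31 − 1 = 30.
φ(41) = 41 − 1 = 40.
Multiply: 42 · 30 · 40 = 50400.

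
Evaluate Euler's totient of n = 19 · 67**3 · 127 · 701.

470364602400

φ(19) = 19 − 1 = 18.
φ(67^3) = 67^2·(67−1) = 4489·66 = 296274.
φ(127) = 127 − 1 = 126.
φ(701) = 701 − 1 = 700.
Since φ is multiplicative, φ(508744524419) = 18 · 296274 · 126 · 700 = 470364602400.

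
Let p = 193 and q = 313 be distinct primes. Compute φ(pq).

φ(n) = (p − 1)(q − 1) = (193−1)(313−1) = 192·312 = 59904.

59904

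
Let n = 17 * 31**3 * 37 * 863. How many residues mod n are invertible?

14314440960

φ(16171359157) = 16171359157 · (1 − 1/17) · (1 − 1/31) · (1 − 1/37) · (1 − 1/863)
       = 16171359157 · 14895360/16827637 = 14314440960.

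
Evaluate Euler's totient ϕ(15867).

10080

First factor: 15867 = 3**2 × 41 × 43.
φ(15867) = 15867 · (1 − 1/3) · (1 − 1/41) · (1 − 1/43)
       = 15867 · 3360/5289 = 10080.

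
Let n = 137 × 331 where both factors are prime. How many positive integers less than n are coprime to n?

44880

φ(n) = (p − 1)(q − 1) = (137−1)(331−1) = 136·330 = 44880.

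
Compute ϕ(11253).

6600

First factor: 11253 = 3 * 11^2 * 31.
φ(3) = 3 − 1 = 2.
φ(11^2) = 11^1·(11−1) = 11·10 = 110.
φ(31) = 31 − 1 = 30.
φ(11253) = 2 × 110 × 30 = 6600.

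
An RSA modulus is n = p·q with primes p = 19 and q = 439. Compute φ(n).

φ(n) = (p − 1)(q − 1) = (19−1)(439−1) = 18·438 = 7884.

7884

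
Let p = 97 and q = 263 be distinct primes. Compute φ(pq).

φ(97) = 97 − 1 = 96.
φ(263) = 263 − 1 = 262.
φ(25511) = 96 × 262 = 25152.

25152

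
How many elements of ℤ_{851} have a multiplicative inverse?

Prime factorization: 851 = 23 · 37.
φ(851) = 851 · (1 − 1/23) · (1 − 1/37)
       = 851 · 792/851 = 792.

792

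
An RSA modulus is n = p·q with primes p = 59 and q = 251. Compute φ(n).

14500

φ(n) = (p − 1)(q − 1) = (59−1)(251−1) = 58·250 = 14500.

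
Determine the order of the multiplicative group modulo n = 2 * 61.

60

φ(2) = 2 − 1 = 1.
φ(61) = 61 − 1 = 60.
Multiply: 1 · 60 = 60.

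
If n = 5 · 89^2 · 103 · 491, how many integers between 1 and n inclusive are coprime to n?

1565773440

φ(2002943665) = 2002943665 · (1 − 1/5) · (1 − 1/89) · (1 − 1/103) · (1 − 1/491)
       = 2002943665 · 17592960/22504985 = 1565773440.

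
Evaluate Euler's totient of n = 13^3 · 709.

1435824

φ(1557673) = 1557673 · (1 − 1/13) · (1 − 1/709)
       = 1557673 · 8496/9217 = 1435824.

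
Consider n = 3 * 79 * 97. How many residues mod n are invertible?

φ(3) = 3 − 1 = 2.
φ(79) = 79 − 1 = 78.
φ(97) = 97 − 1 = 96.
Since φ is multiplicative, φ(22989) = 2 · 78 · 96 = 14976.

14976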